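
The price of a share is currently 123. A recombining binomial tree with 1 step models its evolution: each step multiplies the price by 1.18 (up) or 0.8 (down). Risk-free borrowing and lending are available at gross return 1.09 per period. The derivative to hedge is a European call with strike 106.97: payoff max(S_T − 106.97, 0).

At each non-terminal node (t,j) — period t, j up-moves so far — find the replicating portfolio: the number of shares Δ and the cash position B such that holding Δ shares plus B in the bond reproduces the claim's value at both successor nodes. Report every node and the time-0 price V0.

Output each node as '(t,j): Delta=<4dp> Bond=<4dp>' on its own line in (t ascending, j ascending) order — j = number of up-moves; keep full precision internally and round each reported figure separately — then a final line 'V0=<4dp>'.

(0,0): Delta=0.8166 Bond=-73.7228
V0=26.7245

No-arbitrage ⇒ martingale measure with p* = (R−d)/(u−d) = 0.7632.
Payoff layer (t=1): V(1,0)=0.0000, V(1,1)=38.1700
(0,0): S=123.0000. Δ = (V_up−V_dn)/(S_up−S_dn) = (38.1700−0.0000)/(145.1400−98.4000) = 0.8166. V = [p*·38.1700 + (1−p*)·0.0000]/1.09 = 26.7245. B = V − Δ·S = -73.7228.
Check: Δ(0,0)·S0 + B(0,0) = 26.7245 = V0.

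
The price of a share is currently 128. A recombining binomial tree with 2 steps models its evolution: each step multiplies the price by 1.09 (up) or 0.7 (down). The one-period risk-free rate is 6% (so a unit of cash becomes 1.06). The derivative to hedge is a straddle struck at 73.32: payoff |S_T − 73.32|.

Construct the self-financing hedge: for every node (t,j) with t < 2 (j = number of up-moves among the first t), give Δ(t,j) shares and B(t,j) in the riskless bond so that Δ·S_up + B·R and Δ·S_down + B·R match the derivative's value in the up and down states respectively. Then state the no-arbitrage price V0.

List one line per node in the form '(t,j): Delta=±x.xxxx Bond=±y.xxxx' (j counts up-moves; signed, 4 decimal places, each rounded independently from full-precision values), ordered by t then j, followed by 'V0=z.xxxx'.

(0,0): Delta=0.9692 Bond=-61.1981
(1,0): Delta=0.3933 Bond=-13.2724
(1,1): Delta=1.0000 Bond=-69.1698
V0=62.8571

Risk-neutral probability p* = (R−d)/(u−d) = (1.06−0.7)/(1.09−0.7) = 0.9231.
Terminal values V(2,·): V(2,0)=10.6000, V(2,1)=24.3440, V(2,2)=78.7568
(1,0): S=89.6000. Δ = (V_up−V_dn)/(S_up−S_dn) = (24.3440−10.6000)/(97.6640−62.7200) = 0.3933. V = [p*·24.3440 + (1−p*)·10.6000]/1.06 = 21.9687. B = V − Δ·S = -13.2724.
(1,1): S=139.5200. Δ = (V_up−V_dn)/(S_up−S_dn) = (78.7568−24.3440)/(152.0768−97.6640) = 1.0000. V = [p*·78.7568 + (1−p*)·24.3440]/1.06 = 70.3502. B = V − Δ·S = -69.1698.
(0,0): S=128.0000. Δ = (V_up−V_dn)/(S_up−S_dn) = (70.3502−21.9687)/(139.5200−89.6000) = 0.9692. V = [p*·70.3502 + (1−p*)·21.9687]/1.06 = 62.8571. B = V − Δ·S = -61.1981.
Check: Δ(0,0)·S0 + B(0,0) = 62.8571 = V0.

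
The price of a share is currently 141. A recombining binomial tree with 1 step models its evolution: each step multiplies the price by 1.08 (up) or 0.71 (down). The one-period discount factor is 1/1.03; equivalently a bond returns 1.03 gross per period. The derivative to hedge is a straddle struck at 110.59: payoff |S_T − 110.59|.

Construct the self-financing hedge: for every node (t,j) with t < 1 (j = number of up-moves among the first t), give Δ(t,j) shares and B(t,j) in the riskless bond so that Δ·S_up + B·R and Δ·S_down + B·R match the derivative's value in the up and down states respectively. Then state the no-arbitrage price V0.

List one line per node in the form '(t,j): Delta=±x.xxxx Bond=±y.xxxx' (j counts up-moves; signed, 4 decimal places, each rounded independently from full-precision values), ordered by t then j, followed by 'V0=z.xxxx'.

(0,0): Delta=0.5982 Bond=-47.9703
V0=36.3810

No-arbitrage ⇒ martingale measure with p* = (R−d)/(u−d) = 0.8649.
Payoff layer (t=1): V(1,0)=10.4800, V(1,1)=41.6900
(0,0): S=141.0000. Δ = (V_up−V_dn)/(S_up−S_dn) = (41.6900−10.4800)/(152.2800−100.1100) = 0.5982. V = [p*·41.6900 + (1−p*)·10.4800]/1.03 = 36.3810. B = V − Δ·S = -47.9703.
The time-0 hedge costs 36.3810, which is the no-arbitrage price.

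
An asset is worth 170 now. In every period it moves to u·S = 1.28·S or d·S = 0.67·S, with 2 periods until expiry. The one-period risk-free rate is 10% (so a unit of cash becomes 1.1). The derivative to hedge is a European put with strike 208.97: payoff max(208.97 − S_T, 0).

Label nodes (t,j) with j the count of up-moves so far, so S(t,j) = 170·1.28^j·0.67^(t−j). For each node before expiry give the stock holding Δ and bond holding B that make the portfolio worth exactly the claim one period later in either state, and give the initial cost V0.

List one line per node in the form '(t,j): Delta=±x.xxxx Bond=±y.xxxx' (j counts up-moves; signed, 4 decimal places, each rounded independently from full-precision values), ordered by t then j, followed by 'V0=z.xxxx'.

(0,0): Delta=-0.5702 Bond=128.1937
(1,0): Delta=-1.0000 Bond=189.9727
(1,1): Delta=-0.4760 Bond=120.5184
V0=31.2678

The replicating-portfolio and risk-neutral prices coincide; use p* = (1.1−0.67)/(1.28−0.67) = 0.7049 for the latter.
At expiry t=2: V(2,0)=132.6570, V(2,1)=63.1780, V(2,2)=0.0000
Node (1,0) S=113.9000: V=(p*·63.1780+(1−p*)·132.6570)/1.1=76.0727; Δ=(63.1780−132.6570)/(145.7920−76.3130)=-1.0000; B=V−Δ·S=189.9727
Node (1,1) S=217.6000: V=(p*·0.0000+(1−p*)·63.1780)/1.1=16.9479; Δ=(0.0000−63.1780)/(278.5280−145.7920)=-0.4760; B=V−Δ·S=120.5184
Node (0,0) S=170.0000: V=(p*·16.9479+(1−p*)·76.0727)/1.1=31.2678; Δ=(16.9479−76.0727)/(217.6000−113.9000)=-0.5702; B=V−Δ·S=128.1937
Self-financing check: at every node Δ·S+B equals the discounted successor values.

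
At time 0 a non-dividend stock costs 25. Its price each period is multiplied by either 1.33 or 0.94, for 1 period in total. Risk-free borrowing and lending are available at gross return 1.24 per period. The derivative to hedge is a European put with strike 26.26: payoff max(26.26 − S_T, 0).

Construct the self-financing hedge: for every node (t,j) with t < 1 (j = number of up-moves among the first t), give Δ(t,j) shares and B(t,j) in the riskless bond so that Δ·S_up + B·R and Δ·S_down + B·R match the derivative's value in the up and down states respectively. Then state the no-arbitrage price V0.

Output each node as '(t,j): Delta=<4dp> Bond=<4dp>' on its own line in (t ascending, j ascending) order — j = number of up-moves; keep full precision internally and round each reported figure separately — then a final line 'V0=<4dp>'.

(0,0): Delta=-0.2831 Bond=7.5906
V0=0.5136

The replicating-portfolio and risk-neutral prices coincide; use p* = (1.24−0.94)/(1.33−0.94) = 0.7692 for the latter.
Payoff layer (t=1): V(1,0)=2.7600, V(1,1)=0.0000
  t=0,j=0: stock 25.0000 → up 33.2500 (V=0.0000), down 23.5000 (V=2.7600). Price 0.5136; hedge Δ=-0.2831, bond B=7.5906.
Each (Δ,B) replicates both successor values, so the strategy is self-financing and V0 is arbitrage-free.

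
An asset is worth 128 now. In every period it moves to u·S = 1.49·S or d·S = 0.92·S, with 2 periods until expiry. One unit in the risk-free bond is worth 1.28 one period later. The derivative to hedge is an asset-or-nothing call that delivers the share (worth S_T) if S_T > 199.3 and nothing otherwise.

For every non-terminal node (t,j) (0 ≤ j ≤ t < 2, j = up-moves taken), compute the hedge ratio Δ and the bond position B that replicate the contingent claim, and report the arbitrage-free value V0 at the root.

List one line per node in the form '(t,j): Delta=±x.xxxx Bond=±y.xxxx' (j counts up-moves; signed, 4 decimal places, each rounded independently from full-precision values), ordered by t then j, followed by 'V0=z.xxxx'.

Under the risk-neutral measure, an up-move has probability p* = (R−d)/(u−d) = 0.6316 and values discount at R = 1.28.
Payoff layer (t=2): V(2,0)=0.0000, V(2,1)=0.0000, V(2,2)=284.1728
(1,0): S=117.7600. Δ = (V_up−V_dn)/(S_up−S_dn) = (0.0000−0.0000)/(175.4624−108.3392) = 0.0000. V = [p*·0.0000 + (1−p*)·0.0000]/1.28 = 0.0000. B = V − Δ·S = 0.0000.
(1,1): S=190.7200. Δ = (V_up−V_dn)/(S_up−S_dn) = (284.1728−0.0000)/(284.1728−175.4624) = 2.6140. V = [p*·284.1728 + (1−p*)·0.0000]/1.28 = 140.2168. B = V − Δ·S = -358.3319.
(0,0): S=128.0000. Δ = (V_up−V_dn)/(S_up−S_dn) = (140.2168−0.0000)/(190.7200−117.7600) = 1.9218. V = [p*·140.2168 + (1−p*)·0.0000]/1.28 = 69.1859. B = V − Δ·S = -176.8085.
Check: Δ(0,0)·S0 + B(0,0) = 69.1859 = V0.

(0,0): Delta=1.9218 Bond=-176.8085
(1,0): Delta=0.0000 Bond=0.0000
(1,1): Delta=2.6140 Bond=-358.3319
V0=69.1859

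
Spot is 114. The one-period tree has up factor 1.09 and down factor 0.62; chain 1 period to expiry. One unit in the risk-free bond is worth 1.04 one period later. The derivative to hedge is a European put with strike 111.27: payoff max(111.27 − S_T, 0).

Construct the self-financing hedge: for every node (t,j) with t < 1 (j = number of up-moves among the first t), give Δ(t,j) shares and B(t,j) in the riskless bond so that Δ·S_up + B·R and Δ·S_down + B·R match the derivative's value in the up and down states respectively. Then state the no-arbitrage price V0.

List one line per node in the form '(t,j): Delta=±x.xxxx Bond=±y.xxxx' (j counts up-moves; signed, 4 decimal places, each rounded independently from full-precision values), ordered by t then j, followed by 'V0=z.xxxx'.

No-arbitrage ⇒ martingale measure with p* = (R−d)/(u−d) = 0.8936.
Terminal payoffs: V(1,0)=40.5900, V(1,1)=0.0000
(0,0): S=114.0000. Δ = (V_up−V_dn)/(S_up−S_dn) = (0.0000−40.5900)/(124.2600−70.6800) = -0.7576. V = [p*·0.0000 + (1−p*)·40.5900]/1.04 = 4.1520. B = V − Δ·S = 90.5137.
Check: Δ(0,0)·S0 + B(0,0) = 4.1520 = V0.

(0,0): Delta=-0.7576 Bond=90.5137
V0=4.1520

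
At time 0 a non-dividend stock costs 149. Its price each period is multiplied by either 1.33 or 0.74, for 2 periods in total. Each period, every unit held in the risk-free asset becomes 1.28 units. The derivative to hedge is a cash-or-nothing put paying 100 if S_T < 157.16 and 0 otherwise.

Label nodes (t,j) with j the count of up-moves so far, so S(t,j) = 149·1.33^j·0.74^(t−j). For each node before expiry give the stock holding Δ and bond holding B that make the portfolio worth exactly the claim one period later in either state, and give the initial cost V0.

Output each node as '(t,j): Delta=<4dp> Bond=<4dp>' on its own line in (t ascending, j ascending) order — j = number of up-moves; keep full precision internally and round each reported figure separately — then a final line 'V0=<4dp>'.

No-arbitrage ⇒ martingale measure with p* = (R−d)/(u−d) = 0.9153.
Terminal payoffs: V(2,0)=100.0000, V(2,1)=100.0000, V(2,2)=0.0000
  t=1,j=0: stock 110.2600 → up 146.6458 (V=100.0000), down 81.5924 (V=100.0000). Price 78.1250; hedge Δ=0.0000, bond B=78.1250.
  t=1,j=1: stock 198.1700 → up 263.5661 (V=0.0000), down 146.6458 (V=100.0000). Price 6.6208; hedge Δ=-0.8553, bond B=176.1123.
  t=0,j=0: stock 149.0000 → up 198.1700 (V=6.6208), down 110.2600 (V=78.1250). Price 9.9066; hedge Δ=-0.8134, bond B=131.1002.
Self-financing check: at every node Δ·S+B equals the discounted successor values.

(0,0): Delta=-0.8134 Bond=131.1002
(1,0): Delta=0.0000 Bond=78.1250
(1,1): Delta=-0.8553 Bond=176.1123
V0=9.9066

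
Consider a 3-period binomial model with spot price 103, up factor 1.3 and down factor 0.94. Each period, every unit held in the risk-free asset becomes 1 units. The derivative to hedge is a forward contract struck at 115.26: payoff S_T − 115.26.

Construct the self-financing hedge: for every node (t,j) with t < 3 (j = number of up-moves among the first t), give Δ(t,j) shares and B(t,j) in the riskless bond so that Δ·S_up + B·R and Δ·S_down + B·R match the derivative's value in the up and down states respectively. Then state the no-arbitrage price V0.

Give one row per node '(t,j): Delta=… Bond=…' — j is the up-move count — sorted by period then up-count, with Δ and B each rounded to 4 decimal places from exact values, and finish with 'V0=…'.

(0,0): Delta=1.0000 Bond=-115.2600
(1,0): Delta=1.0000 Bond=-115.2600
(1,1): Delta=1.0000 Bond=-115.2600
(2,0): Delta=1.0000 Bond=-115.2600
(2,1): Delta=1.0000 Bond=-115.2600
(2,2): Delta=1.0000 Bond=-115.2600
V0=-12.2600

Risk-neutral probability p* = (R−d)/(u−d) = (1−0.94)/(1.3−0.94) = 0.1667.
At expiry t=3: V(3,0)=-29.7098, V(3,1)=3.0540, V(3,2)=48.3658, V(3,3)=111.0310
Node (2,0) S=91.0108: V=(p*·3.0540+(1−p*)·-29.7098)/1=-24.2492; Δ=(3.0540−-29.7098)/(118.3140−85.5502)=1.0000; B=V−Δ·S=-115.2600
Node (2,1) S=125.8660: V=(p*·48.3658+(1−p*)·3.0540)/1=10.6060; Δ=(48.3658−3.0540)/(163.6258−118.3140)=1.0000; B=V−Δ·S=-115.2600
Node (2,2) S=174.0700: V=(p*·111.0310+(1−p*)·48.3658)/1=58.8100; Δ=(111.0310−48.3658)/(226.2910−163.6258)=1.0000; B=V−Δ·S=-115.2600
Node (1,0) S=96.8200: V=(p*·10.6060+(1−p*)·-24.2492)/1=-18.4400; Δ=(10.6060−-24.2492)/(125.8660−91.0108)=1.0000; B=V−Δ·S=-115.2600
Node (1,1) S=133.9000: V=(p*·58.8100+(1−p*)·10.6060)/1=18.6400; Δ=(58.8100−10.6060)/(174.0700−125.8660)=1.0000; B=V−Δ·S=-115.2600
Node (0,0) S=103.0000: V=(p*·18.6400+(1−p*)·-18.4400)/1=-12.2600; Δ=(18.6400−-18.4400)/(133.9000−96.8200)=1.0000; B=V−Δ·S=-115.2600
Self-financing check: at every node Δ·S+B equals the discounted successor values.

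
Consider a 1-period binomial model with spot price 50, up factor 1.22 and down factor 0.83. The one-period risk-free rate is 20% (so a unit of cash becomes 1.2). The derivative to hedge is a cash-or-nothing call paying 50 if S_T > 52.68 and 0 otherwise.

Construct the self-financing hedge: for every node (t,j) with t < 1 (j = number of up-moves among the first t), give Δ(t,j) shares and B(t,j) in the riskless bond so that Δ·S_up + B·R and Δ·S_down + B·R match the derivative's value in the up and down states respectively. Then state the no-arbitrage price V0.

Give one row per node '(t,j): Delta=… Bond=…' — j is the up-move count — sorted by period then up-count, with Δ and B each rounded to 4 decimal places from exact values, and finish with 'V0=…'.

(0,0): Delta=2.5641 Bond=-88.6752
V0=39.5299

No-arbitrage ⇒ martingale measure with p* = (R−d)/(u−d) = 0.9487.
Terminal values V(1,·): V(1,0)=0.0000, V(1,1)=50.0000
Node (0,0) S=50.0000: V=(p*·50.0000+(1−p*)·0.0000)/1.2=39.5299; Δ=(50.0000−0.0000)/(61.0000−41.5000)=2.5641; B=V−Δ·S=-88.6752
Root portfolio cost Δ·50+B reproduces V0=39.5299.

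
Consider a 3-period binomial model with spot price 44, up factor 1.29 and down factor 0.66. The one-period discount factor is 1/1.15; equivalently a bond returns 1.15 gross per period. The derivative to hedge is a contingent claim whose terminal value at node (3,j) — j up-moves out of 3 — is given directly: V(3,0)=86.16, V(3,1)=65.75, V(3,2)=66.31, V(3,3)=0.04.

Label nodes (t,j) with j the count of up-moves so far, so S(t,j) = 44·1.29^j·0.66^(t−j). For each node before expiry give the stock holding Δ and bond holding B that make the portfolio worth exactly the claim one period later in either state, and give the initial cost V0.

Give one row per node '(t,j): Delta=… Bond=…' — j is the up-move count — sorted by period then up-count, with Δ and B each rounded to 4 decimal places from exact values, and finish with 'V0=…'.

(0,0): Delta=-1.1158 Bond=72.2926
(1,0): Delta=-0.1949 Bond=56.3938
(1,1): Delta=-1.2504 Bond=90.7773
(2,0): Delta=-1.6903 Bond=93.5147
(2,1): Delta=0.0237 Bond=56.6638
(2,2): Delta=-1.4366 Bond=118.0311
V0=23.1990

Since d<R<u, set p* = (R−d)/(u−d) = 0.7778; price each node as the discounted p*-expectation of its children.
Terminal values V(3,·): V(3,0)=86.1600, V(3,1)=65.7500, V(3,2)=66.3100, V(3,3)=0.0400
(2,0): S=19.1664. Δ = (V_up−V_dn)/(S_up−S_dn) = (65.7500−86.1600)/(24.7247−12.6498) = -1.6903. V = [p*·65.7500 + (1−p*)·86.1600]/1.15 = 61.1179. B = V − Δ·S = 93.5147.
(2,1): S=37.4616. Δ = (V_up−V_dn)/(S_up−S_dn) = (66.3100−65.7500)/(48.3255−24.7247) = 0.0237. V = [p*·66.3100 + (1−p*)·65.7500]/1.15 = 57.5527. B = V − Δ·S = 56.6638.
(2,2): S=73.2204. Δ = (V_up−V_dn)/(S_up−S_dn) = (0.0400−66.3100)/(94.4543−48.3255) = -1.4366. V = [p*·0.0400 + (1−p*)·66.3100]/1.15 = 12.8406. B = V − Δ·S = 118.0311.
(1,0): S=29.0400. Δ = (V_up−V_dn)/(S_up−S_dn) = (57.5527−61.1179)/(37.4616−19.1664) = -0.1949. V = [p*·57.5527 + (1−p*)·61.1179]/1.15 = 50.7347. B = V − Δ·S = 56.3938.
(1,1): S=56.7600. Δ = (V_up−V_dn)/(S_up−S_dn) = (12.8406−57.5527)/(73.2204−37.4616) = -1.2504. V = [p*·12.8406 + (1−p*)·57.5527]/1.15 = 19.8057. B = V − Δ·S = 90.7773.
(0,0): S=44.0000. Δ = (V_up−V_dn)/(S_up−S_dn) = (19.8057−50.7347)/(56.7600−29.0400) = -1.1158. V = [p*·19.8057 + (1−p*)·50.7347]/1.15 = 23.1990. B = V − Δ·S = 72.2926.
The time-0 hedge costs 23.1990, which is the no-arbitrage price.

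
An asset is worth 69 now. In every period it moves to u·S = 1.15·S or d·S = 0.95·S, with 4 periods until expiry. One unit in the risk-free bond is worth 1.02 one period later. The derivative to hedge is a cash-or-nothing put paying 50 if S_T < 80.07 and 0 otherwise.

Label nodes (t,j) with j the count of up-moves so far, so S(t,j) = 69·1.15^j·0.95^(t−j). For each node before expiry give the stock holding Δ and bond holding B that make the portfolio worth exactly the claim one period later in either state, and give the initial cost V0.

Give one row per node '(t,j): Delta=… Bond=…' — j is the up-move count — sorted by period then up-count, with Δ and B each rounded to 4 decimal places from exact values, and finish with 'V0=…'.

(0,0): Delta=-1.5146 Bond=130.5148
(1,0): Delta=-1.6679 Bond=143.1741
(1,1): Delta=-1.2794 Bond=114.4627
(2,0): Delta=-1.3776 Bond=127.9556
(2,1): Delta=-2.1134 Bond=179.6184
(2,2): Delta=0.0000 Bond=0.0000
(3,0): Delta=0.0000 Bond=49.0196
(3,1): Delta=-3.4910 Bond=281.8627
(3,2): Delta=0.0000 Bond=0.0000
(3,3): Delta=0.0000 Bond=0.0000
V0=26.0054

Under the risk-neutral measure, an up-move has probability p* = (R−d)/(u−d) = 0.3500 and values discount at R = 1.02.
At expiry t=4: V(4,0)=50.0000, V(4,1)=50.0000, V(4,2)=0.0000, V(4,3)=0.0000, V(4,4)=0.0000
  t=3,j=0: stock 59.1589 → up 68.0327 (V=50.0000), down 56.2009 (V=50.0000). Price 49.0196; hedge Δ=0.0000, bond B=49.0196.
  t=3,j=1: stock 71.6134 → up 82.3554 (V=0.0000), down 68.0327 (V=50.0000). Price 31.8627; hedge Δ=-3.4910, bond B=281.8627.
  t=3,j=2: stock 86.6899 → up 99.6934 (V=0.0000), down 82.3554 (V=0.0000). Price 0.0000; hedge Δ=0.0000, bond B=0.0000.
  t=3,j=3: stock 104.9404 → up 120.6814 (V=0.0000), down 99.6934 (V=0.0000). Price 0.0000; hedge Δ=0.0000, bond B=0.0000.
  t=2,j=0: stock 62.2725 → up 71.6134 (V=31.8627), down 59.1589 (V=49.0196). Price 42.1713; hedge Δ=-1.3776, bond B=127.9556.
  t=2,j=1: stock 75.3825 → up 86.6899 (V=0.0000), down 71.6134 (V=31.8627). Price 20.3047; hedge Δ=-2.1134, bond B=179.6184.
  t=2,j=2: stock 91.2525 → up 104.9404 (V=0.0000), down 86.6899 (V=0.0000). Price 0.0000; hedge Δ=0.0000, bond B=0.0000.
  t=1,j=0: stock 65.5500 → up 75.3825 (V=20.3047), down 62.2725 (V=42.1713). Price 33.8412; hedge Δ=-1.6679, bond B=143.1741.
  t=1,j=1: stock 79.3500 → up 91.2525 (V=0.0000), down 75.3825 (V=20.3047). Price 12.9393; hedge Δ=-1.2794, bond B=114.4627.
  t=0,j=0: stock 69.0000 → up 79.3500 (V=12.9393), down 65.5500 (V=33.8412). Price 26.0054; hedge Δ=-1.5146, bond B=130.5148.
Root portfolio cost Δ·69+B reproduces V0=26.0054.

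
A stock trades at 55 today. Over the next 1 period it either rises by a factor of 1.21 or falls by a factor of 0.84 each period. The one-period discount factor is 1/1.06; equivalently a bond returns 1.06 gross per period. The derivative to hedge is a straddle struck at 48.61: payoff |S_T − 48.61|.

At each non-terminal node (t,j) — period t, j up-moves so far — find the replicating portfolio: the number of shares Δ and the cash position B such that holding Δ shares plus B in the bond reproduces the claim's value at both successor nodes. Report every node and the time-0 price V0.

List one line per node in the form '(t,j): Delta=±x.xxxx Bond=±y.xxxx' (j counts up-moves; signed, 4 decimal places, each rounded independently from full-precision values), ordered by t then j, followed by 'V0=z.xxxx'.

(0,0): Delta=0.7631 Bond=-30.9880
V0=10.9850

Since d<R<u, set p* = (R−d)/(u−d) = 0.5946; price each node as the discounted p*-expectation of its children.
Terminal values V(1,·): V(1,0)=2.4100, V(1,1)=17.9400
(0,0): S=55.0000. Δ = (V_up−V_dn)/(S_up−S_dn) = (17.9400−2.4100)/(66.5500−46.2000) = 0.7631. V = [p*·17.9400 + (1−p*)·2.4100]/1.06 = 10.9850. B = V − Δ·S = -30.9880.
Check: Δ(0,0)·S0 + B(0,0) = 10.9850 = V0.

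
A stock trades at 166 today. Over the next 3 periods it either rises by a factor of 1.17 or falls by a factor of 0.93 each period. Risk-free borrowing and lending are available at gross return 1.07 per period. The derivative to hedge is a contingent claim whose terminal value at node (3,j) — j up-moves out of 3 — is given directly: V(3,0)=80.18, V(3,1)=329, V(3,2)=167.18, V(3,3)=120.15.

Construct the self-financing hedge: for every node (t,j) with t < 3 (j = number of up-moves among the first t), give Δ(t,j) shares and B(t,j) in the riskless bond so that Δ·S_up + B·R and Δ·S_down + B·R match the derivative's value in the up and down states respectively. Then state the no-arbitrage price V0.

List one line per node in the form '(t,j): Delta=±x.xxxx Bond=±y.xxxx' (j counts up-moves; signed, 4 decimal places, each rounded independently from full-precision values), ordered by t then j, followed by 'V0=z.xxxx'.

Risk-neutral probability p* = (R−d)/(u−d) = (1.07−0.93)/(1.17−0.93) = 0.5833.
Payoff layer (t=3): V(3,0)=80.1800, V(3,1)=329.0000, V(3,2)=167.1800, V(3,3)=120.1500
(2,0): S=143.5734. Δ = (V_up−V_dn)/(S_up−S_dn) = (329.0000−80.1800)/(167.9809−133.5233) = 7.2210. V = [p*·329.0000 + (1−p*)·80.1800]/1.07 = 210.5841. B = V − Δ·S = -826.1659.
(2,1): S=180.6246. Δ = (V_up−V_dn)/(S_up−S_dn) = (167.1800−329.0000)/(211.3308−167.9809) = -3.7329. V = [p*·167.1800 + (1−p*)·329.0000]/1.07 = 219.2570. B = V − Δ·S = 893.5070.
(2,2): S=227.2374. Δ = (V_up−V_dn)/(S_up−S_dn) = (120.1500−167.1800)/(265.8678−211.3308) = -0.8624. V = [p*·120.1500 + (1−p*)·167.1800]/1.07 = 130.6036. B = V − Δ·S = 326.5619.
(1,0): S=154.3800. Δ = (V_up−V_dn)/(S_up−S_dn) = (219.2570−210.5841)/(180.6246−143.5734) = 0.2341. V = [p*·219.2570 + (1−p*)·210.5841]/1.07 = 201.5358. B = V − Δ·S = 165.3987.
(1,1): S=194.2200. Δ = (V_up−V_dn)/(S_up−S_dn) = (130.6036−219.2570)/(227.2374−180.6246) = -1.9019. V = [p*·130.6036 + (1−p*)·219.2570]/1.07 = 156.5818. B = V − Δ·S = 525.9711.
(0,0): S=166.0000. Δ = (V_up−V_dn)/(S_up−S_dn) = (156.5818−201.5358)/(194.2200−154.3800) = -1.1284. V = [p*·156.5818 + (1−p*)·201.5358]/1.07 = 163.8436. B = V − Δ·S = 351.1520.
Each (Δ,B) replicates both successor values, so the strategy is self-financing and V0 is arbitrage-free.

(0,0): Delta=-1.1284 Bond=351.1520
(1,0): Delta=0.2341 Bond=165.3987
(1,1): Delta=-1.9019 Bond=525.9711
(2,0): Delta=7.2210 Bond=-826.1659
(2,1): Delta=-3.7329 Bond=893.5070
(2,2): Delta=-0.8624 Bond=326.5619
V0=163.8436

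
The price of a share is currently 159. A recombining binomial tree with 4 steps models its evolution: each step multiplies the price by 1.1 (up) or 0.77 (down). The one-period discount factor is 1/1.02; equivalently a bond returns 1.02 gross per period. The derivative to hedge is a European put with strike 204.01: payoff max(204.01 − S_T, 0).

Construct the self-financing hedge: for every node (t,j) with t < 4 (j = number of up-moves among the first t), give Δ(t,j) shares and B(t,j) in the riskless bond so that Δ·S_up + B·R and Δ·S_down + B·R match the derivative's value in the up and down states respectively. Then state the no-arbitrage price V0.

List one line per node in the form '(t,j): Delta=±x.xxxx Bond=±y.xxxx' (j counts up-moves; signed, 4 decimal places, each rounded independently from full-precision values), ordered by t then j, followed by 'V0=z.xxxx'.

(0,0): Delta=-0.7753 Bond=161.4979
(1,0): Delta=-1.0000 Bond=192.2432
(1,1): Delta=-0.7249 Bond=155.9230
(2,0): Delta=-1.0000 Bond=196.0880
(2,1): Delta=-1.0000 Bond=196.0880
(2,2): Delta=-0.6633 Bond=147.1866
(3,0): Delta=-1.0000 Bond=200.0098
(3,1): Delta=-1.0000 Bond=200.0098
(3,2): Delta=-1.0000 Bond=200.0098
(3,3): Delta=-0.5879 Bond=134.1689
V0=38.2321

Since d<R<u, set p* = (R−d)/(u−d) = 0.7576; price each node as the discounted p*-expectation of its children.
At expiry t=4: V(4,0)=148.1167, V(4,1)=124.1624, V(4,2)=89.9420, V(4,3)=41.0557, V(4,4)=0.0000
  t=3,j=0: stock 72.5887 → up 79.8476 (V=124.1624), down 55.8933 (V=148.1167). Price 127.4211; hedge Δ=-1.0000, bond B=200.0098.
  t=3,j=1: stock 103.6982 → up 114.0680 (V=89.9420), down 79.8476 (V=124.1624). Price 96.3116; hedge Δ=-1.0000, bond B=200.0098.
  t=3,j=2: stock 148.1403 → up 162.9543 (V=41.0557), down 114.0680 (V=89.9420). Price 51.8695; hedge Δ=-1.0000, bond B=200.0098.
  t=3,j=3: stock 211.6290 → up 232.7919 (V=0.0000), down 162.9543 (V=41.0557). Price 9.7577; hedge Δ=-0.5879, bond B=134.1689.
  t=2,j=0: stock 94.2711 → up 103.6982 (V=96.3116), down 72.5887 (V=127.4211). Price 101.8169; hedge Δ=-1.0000, bond B=196.0880.
  t=2,j=1: stock 134.6730 → up 148.1403 (V=51.8695), down 103.6982 (V=96.3116). Price 61.4150; hedge Δ=-1.0000, bond B=196.0880.
  t=2,j=2: stock 192.3900 → up 211.6290 (V=9.7577), down 148.1403 (V=51.8695). Price 19.5751; hedge Δ=-0.6633, bond B=147.1866.
  t=1,j=0: stock 122.4300 → up 134.6730 (V=61.4150), down 94.2711 (V=101.8169). Price 69.8132; hedge Δ=-1.0000, bond B=192.2432.
  t=1,j=1: stock 174.9000 → up 192.3900 (V=19.5751), down 134.6730 (V=61.4150). Price 29.1354; hedge Δ=-0.7249, bond B=155.9230.
  t=0,j=0: stock 159.0000 → up 174.9000 (V=29.1354), down 122.4300 (V=69.8132). Price 38.2321; hedge Δ=-0.7753, bond B=161.4979.
The time-0 hedge costs 38.2321, which is the no-arbitrage price.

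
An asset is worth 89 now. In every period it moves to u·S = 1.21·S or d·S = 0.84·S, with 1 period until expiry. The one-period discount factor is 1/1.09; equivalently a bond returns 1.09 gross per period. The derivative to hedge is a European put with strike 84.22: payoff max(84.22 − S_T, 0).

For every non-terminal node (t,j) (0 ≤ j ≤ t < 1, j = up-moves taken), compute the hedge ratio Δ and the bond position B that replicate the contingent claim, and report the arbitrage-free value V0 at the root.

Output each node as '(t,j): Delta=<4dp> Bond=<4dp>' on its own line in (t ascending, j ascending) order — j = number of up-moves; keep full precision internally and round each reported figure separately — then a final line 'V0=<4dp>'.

Since d<R<u, set p* = (R−d)/(u−d) = 0.6757; price each node as the discounted p*-expectation of its children.
At expiry t=1: V(1,0)=9.4600, V(1,1)=0.0000
(0,0): S=89.0000. Δ = (V_up−V_dn)/(S_up−S_dn) = (0.0000−9.4600)/(107.6900−74.7600) = -0.2873. V = [p*·0.0000 + (1−p*)·9.4600]/1.09 = 2.8148. B = V − Δ·S = 28.3823.
Root portfolio cost Δ·89+B reproduces V0=2.8148.

(0,0): Delta=-0.2873 Bond=28.3823
V0=2.8148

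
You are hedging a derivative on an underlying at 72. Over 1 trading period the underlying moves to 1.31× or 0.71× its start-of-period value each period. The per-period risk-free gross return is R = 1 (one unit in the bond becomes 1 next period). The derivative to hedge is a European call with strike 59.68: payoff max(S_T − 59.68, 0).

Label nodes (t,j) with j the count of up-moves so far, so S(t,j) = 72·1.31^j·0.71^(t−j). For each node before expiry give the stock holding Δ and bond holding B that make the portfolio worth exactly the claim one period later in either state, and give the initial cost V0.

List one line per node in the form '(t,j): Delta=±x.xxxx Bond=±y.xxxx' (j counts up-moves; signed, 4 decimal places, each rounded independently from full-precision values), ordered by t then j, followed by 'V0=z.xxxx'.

Under the risk-neutral measure, an up-move has probability p* = (R−d)/(u−d) = 0.4833 and values discount at R = 1.
At expiry t=1: V(1,0)=0.0000, V(1,1)=34.6400
(0,0): S=72.0000. Δ = (V_up−V_dn)/(S_up−S_dn) = (34.6400−0.0000)/(94.3200−51.1200) = 0.8019. V = [p*·34.6400 + (1−p*)·0.0000]/1 = 16.7427. B = V − Δ·S = -40.9907.
Each (Δ,B) replicates both successor values, so the strategy is self-financing and V0 is arbitrage-free.

(0,0): Delta=0.8019 Bond=-40.9907
V0=16.7427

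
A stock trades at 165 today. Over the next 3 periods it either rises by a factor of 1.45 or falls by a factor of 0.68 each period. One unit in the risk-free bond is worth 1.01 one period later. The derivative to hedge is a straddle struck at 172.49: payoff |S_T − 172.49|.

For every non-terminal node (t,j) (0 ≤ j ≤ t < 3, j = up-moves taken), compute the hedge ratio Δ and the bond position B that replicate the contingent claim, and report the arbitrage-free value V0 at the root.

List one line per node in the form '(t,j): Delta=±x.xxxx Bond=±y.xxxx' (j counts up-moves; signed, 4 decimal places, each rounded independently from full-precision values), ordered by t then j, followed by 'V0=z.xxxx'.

Risk-neutral probability p* = (R−d)/(u−d) = (1.01−0.68)/(1.45−0.68) = 0.4286.
Terminal payoffs: V(3,0)=120.6087, V(3,1)=61.8608, V(3,2)=63.4105, V(3,3)=330.5331
Node (2,0) S=76.2960: V=(p*·61.8608+(1−p*)·120.6087)/1.01=94.4862; Δ=(61.8608−120.6087)/(110.6292−51.8813)=-1.0000; B=V−Δ·S=170.7822
Node (2,1) S=162.6900: V=(p*·63.4105+(1−p*)·61.8608)/1.01=61.9059; Δ=(63.4105−61.8608)/(235.9005−110.6292)=0.0124; B=V−Δ·S=59.8933
Node (2,2) S=346.9125: V=(p*·330.5331+(1−p*)·63.4105)/1.01=176.1303; Δ=(330.5331−63.4105)/(503.0231−235.9005)=1.0000; B=V−Δ·S=-170.7822
Node (1,0) S=112.2000: V=(p*·61.9059+(1−p*)·94.4862)/1.01=79.7259; Δ=(61.9059−94.4862)/(162.6900−76.2960)=-0.3771; B=V−Δ·S=122.0380
Node (1,1) S=239.2500: V=(p*·176.1303+(1−p*)·61.9059)/1.01=109.7616; Δ=(176.1303−61.9059)/(346.9125−162.6900)=0.6200; B=V−Δ·S=-38.5818
Node (0,0) S=165.0000: V=(p*·109.7616+(1−p*)·79.7259)/1.01=91.6816; Δ=(109.7616−79.7259)/(239.2500−112.2000)=0.2364; B=V−Δ·S=52.6742
Self-financing check: at every node Δ·S+B equals the discounted successor values.

(0,0): Delta=0.2364 Bond=52.6742
(1,0): Delta=-0.3771 Bond=122.0380
(1,1): Delta=0.6200 Bond=-38.5818
(2,0): Delta=-1.0000 Bond=170.7822
(2,1): Delta=0.0124 Bond=59.8933
(2,2): Delta=1.0000 Bond=-170.7822
V0=91.6816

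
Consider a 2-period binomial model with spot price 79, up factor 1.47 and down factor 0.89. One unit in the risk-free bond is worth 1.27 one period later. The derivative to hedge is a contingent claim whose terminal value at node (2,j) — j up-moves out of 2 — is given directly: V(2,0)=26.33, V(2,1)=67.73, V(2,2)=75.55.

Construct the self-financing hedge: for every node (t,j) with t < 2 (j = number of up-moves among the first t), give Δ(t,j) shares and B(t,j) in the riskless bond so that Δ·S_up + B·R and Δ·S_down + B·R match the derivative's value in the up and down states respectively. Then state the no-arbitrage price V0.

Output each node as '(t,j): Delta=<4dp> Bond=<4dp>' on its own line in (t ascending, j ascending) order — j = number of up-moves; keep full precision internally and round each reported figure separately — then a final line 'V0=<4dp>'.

No-arbitrage ⇒ martingale measure with p* = (R−d)/(u−d) = 0.6552.
Payoff layer (t=2): V(2,0)=26.3300, V(2,1)=67.7300, V(2,2)=75.5500
(1,0): S=70.3100. Δ = (V_up−V_dn)/(S_up−S_dn) = (67.7300−26.3300)/(103.3557−62.5759) = 1.0152. V = [p*·67.7300 + (1−p*)·26.3300]/1.27 = 42.0899. B = V − Δ·S = -29.2894.
(1,1): S=116.1300. Δ = (V_up−V_dn)/(S_up−S_dn) = (75.5500−67.7300)/(170.7111−103.3557) = 0.1161. V = [p*·75.5500 + (1−p*)·67.7300]/1.27 = 57.3649. B = V − Δ·S = 43.8822.
(0,0): S=79.0000. Δ = (V_up−V_dn)/(S_up−S_dn) = (57.3649−42.0899)/(116.1300−70.3100) = 0.3334. V = [p*·57.3649 + (1−p*)·42.0899]/1.27 = 41.0218. B = V − Δ·S = 14.6855.
Self-financing check: at every node Δ·S+B equals the discounted successor values.

(0,0): Delta=0.3334 Bond=14.6855
(1,0): Delta=1.0152 Bond=-29.2894
(1,1): Delta=0.1161 Bond=43.8822
V0=41.0218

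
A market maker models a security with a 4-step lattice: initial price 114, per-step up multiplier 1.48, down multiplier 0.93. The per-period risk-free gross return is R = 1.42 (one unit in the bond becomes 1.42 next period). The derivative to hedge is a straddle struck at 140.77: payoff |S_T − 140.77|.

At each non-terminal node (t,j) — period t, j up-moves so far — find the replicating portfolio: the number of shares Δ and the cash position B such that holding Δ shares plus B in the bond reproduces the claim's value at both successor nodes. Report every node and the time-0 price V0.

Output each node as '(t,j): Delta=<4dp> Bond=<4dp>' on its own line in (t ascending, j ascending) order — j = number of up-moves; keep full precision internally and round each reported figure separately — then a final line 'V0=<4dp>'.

(0,0): Delta=0.9975 Bond=-34.3195
(1,0): Delta=0.9731 Bond=-46.1453
(1,1): Delta=0.9994 Bond=-49.0506
(2,0): Delta=0.7400 Bond=-42.5514
(2,1): Delta=0.9910 Bond=-68.3396
(2,2): Delta=1.0000 Bond=-69.8125
(3,0): Delta=-1.0000 Bond=99.1338
(3,1): Delta=0.8739 Bond=-79.9606
(3,2): Delta=1.0000 Bond=-99.1338
(3,3): Delta=1.0000 Bond=-99.1338
V0=79.3930

The replicating-portfolio and risk-neutral prices coincide; use p* = (1.42−0.93)/(1.48−0.93) = 0.8909 for the latter.
Payoff layer (t=4): V(4,0)=55.4921, V(4,1)=5.0589, V(4,2)=75.2004, V(4,3)=202.9248, V(4,4)=406.1851
  t=3,j=0: stock 91.6967 → up 135.7111 (V=5.0589), down 85.2779 (V=55.4921). Price 7.4371; hedge Δ=-1.0000, bond B=99.1338.
  t=3,j=1: stock 145.9259 → up 215.9704 (V=75.2004), down 135.7111 (V=5.0589). Price 47.5694; hedge Δ=0.8739, bond B=-79.9606.
  t=3,j=2: stock 232.2262 → up 343.6948 (V=202.9248), down 215.9704 (V=75.2004). Price 133.0924; hedge Δ=1.0000, bond B=-99.1338.
  t=3,j=3: stock 369.5643 → up 546.9551 (V=406.1851), down 343.6948 (V=202.9248). Price 270.4305; hedge Δ=1.0000, bond B=-99.1338.
  t=2,j=0: stock 98.5986 → up 145.9259 (V=47.5694), down 91.6967 (V=7.4371). Price 30.4164; hedge Δ=0.7400, bond B=-42.5514.
  t=2,j=1: stock 156.9096 → up 232.2262 (V=133.0924), down 145.9259 (V=47.5694). Price 87.1568; hedge Δ=0.9910, bond B=-68.3396.
  t=2,j=2: stock 249.7056 → up 369.5643 (V=270.4305), down 232.2262 (V=133.0924). Price 179.8931; hedge Δ=1.0000, bond B=-69.8125.
  t=1,j=0: stock 106.0200 → up 156.9096 (V=87.1568), down 98.5986 (V=30.4164). Price 57.0190; hedge Δ=0.9731, bond B=-46.1453.
  t=1,j=1: stock 168.7200 → up 249.7056 (V=179.8931), down 156.9096 (V=87.1568). Price 119.5608; hedge Δ=0.9994, bond B=-49.0506.
  t=0,j=0: stock 114.0000 → up 168.7200 (V=119.5608), down 106.0200 (V=57.0190). Price 79.3930; hedge Δ=0.9975, bond B=-34.3195.
Each (Δ,B) replicates both successor values, so the strategy is self-financing and V0 is arbitrage-free.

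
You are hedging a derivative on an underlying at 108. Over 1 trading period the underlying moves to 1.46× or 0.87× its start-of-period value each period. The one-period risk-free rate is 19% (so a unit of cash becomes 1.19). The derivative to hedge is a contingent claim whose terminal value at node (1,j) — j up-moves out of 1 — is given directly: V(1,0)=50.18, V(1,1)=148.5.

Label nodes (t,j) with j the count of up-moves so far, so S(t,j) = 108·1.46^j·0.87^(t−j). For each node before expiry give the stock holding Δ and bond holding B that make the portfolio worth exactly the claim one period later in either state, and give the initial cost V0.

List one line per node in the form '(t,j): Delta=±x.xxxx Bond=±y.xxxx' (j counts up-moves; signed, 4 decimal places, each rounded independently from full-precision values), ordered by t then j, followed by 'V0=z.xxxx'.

(0,0): Delta=1.5430 Bond=-79.6642
V0=86.9799

The replicating-portfolio and risk-neutral prices coincide; use p* = (1.19−0.87)/(1.46−0.87) = 0.5424 for the latter.
At expiry t=1: V(1,0)=50.1800, V(1,1)=148.5000
Node (0,0) S=108.0000: V=(p*·148.5000+(1−p*)·50.1800)/1.19=86.9799; Δ=(148.5000−50.1800)/(157.6800−93.9600)=1.5430; B=V−Δ·S=-79.6642
Self-financing check: at every node Δ·S+B equals the discounted successor values.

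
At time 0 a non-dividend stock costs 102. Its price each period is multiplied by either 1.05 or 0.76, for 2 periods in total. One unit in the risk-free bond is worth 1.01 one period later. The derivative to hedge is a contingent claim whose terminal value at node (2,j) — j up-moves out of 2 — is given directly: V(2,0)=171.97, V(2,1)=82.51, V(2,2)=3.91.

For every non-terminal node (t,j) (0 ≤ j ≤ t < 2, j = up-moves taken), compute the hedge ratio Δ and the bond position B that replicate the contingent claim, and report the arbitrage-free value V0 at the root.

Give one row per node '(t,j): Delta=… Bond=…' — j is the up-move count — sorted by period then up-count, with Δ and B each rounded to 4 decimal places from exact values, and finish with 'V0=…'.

Under the risk-neutral measure, an up-move has probability p* = (R−d)/(u−d) = 0.8621 and values discount at R = 1.01.
Terminal values V(2,·): V(2,0)=171.9700, V(2,1)=82.5100, V(2,2)=3.9100
  t=1,j=0: stock 77.5200 → up 81.3960 (V=82.5100), down 58.9152 (V=171.9700). Price 93.9102; hedge Δ=-3.9794, bond B=402.3930.
  t=1,j=1: stock 107.1000 → up 112.4550 (V=3.9100), down 81.3960 (V=82.5100). Price 14.6053; hedge Δ=-2.5307, bond B=285.6398.
  t=0,j=0: stock 102.0000 → up 107.1000 (V=14.6053), down 77.5200 (V=93.9102). Price 25.2910; hedge Δ=-2.6810, bond B=298.7561.
Check: Δ(0,0)·S0 + B(0,0) = 25.2910 = V0.

(0,0): Delta=-2.6810 Bond=298.7561
(1,0): Delta=-3.9794 Bond=402.3930
(1,1): Delta=-2.5307 Bond=285.6398
V0=25.2910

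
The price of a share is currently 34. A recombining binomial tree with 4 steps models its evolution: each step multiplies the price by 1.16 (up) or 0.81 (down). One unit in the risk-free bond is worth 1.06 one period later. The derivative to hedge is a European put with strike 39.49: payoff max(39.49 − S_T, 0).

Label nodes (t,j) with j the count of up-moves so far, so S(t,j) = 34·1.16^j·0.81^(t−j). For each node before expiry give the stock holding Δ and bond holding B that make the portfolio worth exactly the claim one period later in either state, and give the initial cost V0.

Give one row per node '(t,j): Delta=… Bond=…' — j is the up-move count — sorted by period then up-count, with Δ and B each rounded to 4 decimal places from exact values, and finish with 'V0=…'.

Under the risk-neutral measure, an up-move has probability p* = (R−d)/(u−d) = 0.7143 and values discount at R = 1.06.
At expiry t=4: V(4,0)=24.8541, V(4,1)=18.5300, V(4,2)=9.4732, V(4,3)=0.0000, V(4,4)=0.0000
  t=3,j=0: stock 18.0690 → up 20.9600 (V=18.5300), down 14.6359 (V=24.8541). Price 19.1857; hedge Δ=-1.0000, bond B=37.2547.
  t=3,j=1: stock 25.8766 → up 30.0168 (V=9.4732), down 20.9600 (V=18.5300). Price 11.3781; hedge Δ=-1.0000, bond B=37.2547.
  t=3,j=2: stock 37.0578 → up 42.9871 (V=0.0000), down 30.0168 (V=9.4732). Price 2.5534; hedge Δ=-0.7304, bond B=29.6196.
  t=3,j=3: stock 53.0705 → up 61.5617 (V=0.0000), down 42.9871 (V=0.0000). Price 0.0000; hedge Δ=0.0000, bond B=0.0000.
  t=2,j=0: stock 22.3074 → up 25.8766 (V=11.3781), down 18.0690 (V=19.1857). Price 12.8386; hedge Δ=-1.0000, bond B=35.1460.
  t=2,j=1: stock 31.9464 → up 37.0578 (V=2.5534), down 25.8766 (V=11.3781). Price 4.7875; hedge Δ=-0.7892, bond B=30.0010.
  t=2,j=2: stock 45.7504 → up 53.0705 (V=0.0000), down 37.0578 (V=2.5534). Price 0.6883; hedge Δ=-0.1595, bond B=7.9837.
  t=1,j=0: stock 27.5400 → up 31.9464 (V=4.7875), down 22.3074 (V=12.8386). Price 6.6866; hedge Δ=-0.8353, bond B=29.6896.
  t=1,j=1: stock 39.4400 → up 45.7504 (V=0.6883), down 31.9464 (V=4.7875). Price 1.7542; hedge Δ=-0.2970, bond B=13.4664.
  t=0,j=0: stock 34.0000 → up 39.4400 (V=1.7542), down 27.5400 (V=6.6866). Price 2.9844; hedge Δ=-0.4145, bond B=17.0770.
Each (Δ,B) replicates both successor values, so the strategy is self-financing and V0 is arbitrage-free.

(0,0): Delta=-0.4145 Bond=17.0770
(1,0): Delta=-0.8353 Bond=29.6896
(1,1): Delta=-0.2970 Bond=13.4664
(2,0): Delta=-1.0000 Bond=35.1460
(2,1): Delta=-0.7892 Bond=30.0010
(2,2): Delta=-0.1595 Bond=7.9837
(3,0): Delta=-1.0000 Bond=37.2547
(3,1): Delta=-1.0000 Bond=37.2547
(3,2): Delta=-0.7304 Bond=29.6196
(3,3): Delta=0.0000 Bond=0.0000
V0=2.9844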